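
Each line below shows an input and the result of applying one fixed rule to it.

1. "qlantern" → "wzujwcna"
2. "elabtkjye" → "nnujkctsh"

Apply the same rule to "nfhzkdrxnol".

uwoqitmagwx

The pattern: shift every letter 9 places forward in the alphabet (wrapping around), then move the last character to the front.
Starting from "nfhzkdrxnol": after the first operation, "woqitmagwxu"; after the second, "uwoqitmagwx".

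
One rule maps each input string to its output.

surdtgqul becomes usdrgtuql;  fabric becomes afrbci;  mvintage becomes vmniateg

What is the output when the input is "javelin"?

The transformation: swap each adjacent pair of characters (1↔2, 3↔4, ...).
Doing the same to "javelin": "ajeviln".

ajeviln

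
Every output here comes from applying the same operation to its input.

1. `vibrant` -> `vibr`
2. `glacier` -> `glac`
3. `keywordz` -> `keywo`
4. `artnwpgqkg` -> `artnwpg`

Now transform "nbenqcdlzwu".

What's happening: delete the last 3 characters.
So "nbenqcdlzwu" becomes "nbenqcdl".

nbenqcdl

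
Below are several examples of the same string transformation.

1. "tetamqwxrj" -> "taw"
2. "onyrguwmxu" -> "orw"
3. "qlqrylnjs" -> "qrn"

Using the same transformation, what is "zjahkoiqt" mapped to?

zhi

In each case the input is transformed by: delete the last 2 characters, then keep one character in every 3, starting at position 1 (positions 1st, 4th, 7th, ...).
Working it through for "zjahkoiqt": intermediate "zjahkoi", final "zhi".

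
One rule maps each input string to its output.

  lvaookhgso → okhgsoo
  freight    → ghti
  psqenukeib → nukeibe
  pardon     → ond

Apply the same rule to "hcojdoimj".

Looking at the pairs, the operation is to delete the first 3 characters, then move the first character to the end.
Working it through for "hcojdoimj": intermediate "jdoimj", final "doimjj".

doimjj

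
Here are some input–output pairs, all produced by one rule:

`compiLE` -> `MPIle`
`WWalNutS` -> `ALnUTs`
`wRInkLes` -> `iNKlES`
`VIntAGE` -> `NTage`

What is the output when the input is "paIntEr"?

iNTeR

Each output is the input with this applied: flip the case of every letter, then delete the first 2 characters.
So "paIntEr" becomes "iNTeR".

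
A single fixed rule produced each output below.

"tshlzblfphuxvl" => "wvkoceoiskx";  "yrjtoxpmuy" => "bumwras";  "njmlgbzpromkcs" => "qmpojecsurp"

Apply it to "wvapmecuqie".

What's happening: delete the last 3 characters, then shift every letter 3 places forward in the alphabet (wrapping around).
Applying both steps to "wvapmecuqie": "wvapmecu", then "zydsphfx".

zydsphfx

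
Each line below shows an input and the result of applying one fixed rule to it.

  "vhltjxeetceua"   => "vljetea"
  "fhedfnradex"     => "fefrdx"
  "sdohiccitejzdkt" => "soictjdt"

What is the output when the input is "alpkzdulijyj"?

apzuiy

In each case the input is transformed by: keep every other character starting from the first (positions 1st, 3rd, 5th, ...).
On "alpkzdulijyj" that produces "apzuiy".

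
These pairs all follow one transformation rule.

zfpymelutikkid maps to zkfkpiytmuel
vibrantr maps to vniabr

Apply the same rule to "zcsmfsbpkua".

zkcpsbmsf

What's happening: delete the last 2 characters, then take characters alternately from the front and the back (1st, last, 2nd, 2nd-last, ...).
So "zcsmfsbpkua" becomes "zkcpsbmsf".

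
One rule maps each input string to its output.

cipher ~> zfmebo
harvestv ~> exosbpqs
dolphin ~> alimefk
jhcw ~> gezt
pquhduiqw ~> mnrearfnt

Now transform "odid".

lafa

The rule is to shift every letter 3 places backward in the alphabet (wrapping around).
"odid" → "lafa".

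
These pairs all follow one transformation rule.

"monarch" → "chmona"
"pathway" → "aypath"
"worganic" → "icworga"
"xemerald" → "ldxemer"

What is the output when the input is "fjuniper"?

Each output is the input with this applied: move the last 3 characters to the front (rotate right by 3), then delete the first character.
On "fjuniper": the first step gives "perfjuni", and the second then gives "erfjuni".

erfjuni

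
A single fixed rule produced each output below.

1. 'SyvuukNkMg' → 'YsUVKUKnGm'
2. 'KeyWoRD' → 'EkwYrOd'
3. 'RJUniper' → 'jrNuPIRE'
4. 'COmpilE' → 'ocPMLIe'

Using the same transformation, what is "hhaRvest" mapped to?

The transformation: swap each adjacent pair of characters (1↔2, 3↔4, ...), then flip the case of every letter.
"hhaRvest" → "hhRaevts" → "HHrAEVTS".
(Check on "COmpilE": → "OCpmliE" → "ocPMLIe" ✓)

HHrAEVTS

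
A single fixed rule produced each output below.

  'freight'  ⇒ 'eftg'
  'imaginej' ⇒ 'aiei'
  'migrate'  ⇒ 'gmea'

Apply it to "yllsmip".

The transformation: keep every other character starting from the first (positions 1st, 3rd, 5th, ...), then swap each adjacent pair of characters (1↔2, 3↔4, ...).
Applying both steps to "yllsmip": "ylmp", then "lypm".

lypm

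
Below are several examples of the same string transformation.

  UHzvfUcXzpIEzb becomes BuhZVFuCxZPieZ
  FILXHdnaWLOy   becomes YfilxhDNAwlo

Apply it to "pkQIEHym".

In each case the input is transformed by: flip the case of every letter, then move the last character to the front.
Starting from "pkQIEHym": after the first operation, "PKqiehYM"; after the second, "MPKqiehY".

MPKqiehY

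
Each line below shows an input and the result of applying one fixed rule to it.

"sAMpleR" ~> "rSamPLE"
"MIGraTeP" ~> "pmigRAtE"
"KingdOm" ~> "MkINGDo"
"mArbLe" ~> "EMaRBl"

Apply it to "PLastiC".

cplASTI

Rule — flip the case of every letter, then move the last character to the front.
On "PLastiC": the first step gives "plASTIc", and the second then gives "cplASTI".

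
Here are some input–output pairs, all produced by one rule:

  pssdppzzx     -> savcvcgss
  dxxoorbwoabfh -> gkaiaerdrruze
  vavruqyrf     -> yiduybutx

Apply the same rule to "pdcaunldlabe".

shgefddoxgqo

The transformation: take characters alternately from the front and the back (1st, last, 2nd, 2nd-last, ...), then shift every letter 3 places forward in the alphabet (wrapping around).
Applying both steps to "pdcaunldlabe": "pedbcaaludnl", then "shgefddoxgqo".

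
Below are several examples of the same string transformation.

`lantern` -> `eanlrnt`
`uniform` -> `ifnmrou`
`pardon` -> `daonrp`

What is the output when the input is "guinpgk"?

The transformation: sort the characters into alphabetical order, then swap each adjacent pair of characters (1↔2, 3↔4, ...).
Applying both steps to "guinpgk": "ggiknpu", then "ggkipnu".

ggkipnu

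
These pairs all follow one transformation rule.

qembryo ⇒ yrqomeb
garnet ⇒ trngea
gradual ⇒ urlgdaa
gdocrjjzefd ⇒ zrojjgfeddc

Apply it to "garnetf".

The transformation: sort the characters into reverse alphabetical order.
On "garnetf" that produces "trngfea".

trngfea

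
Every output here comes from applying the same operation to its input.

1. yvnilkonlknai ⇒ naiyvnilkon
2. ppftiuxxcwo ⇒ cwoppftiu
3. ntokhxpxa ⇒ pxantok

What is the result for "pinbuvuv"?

The pattern: move the last 3 characters to the front (rotate right by 3), then delete the last 2 characters.
Applying both steps to "pinbuvuv": "vuvpinbu", then "vuvpin".

vuvpin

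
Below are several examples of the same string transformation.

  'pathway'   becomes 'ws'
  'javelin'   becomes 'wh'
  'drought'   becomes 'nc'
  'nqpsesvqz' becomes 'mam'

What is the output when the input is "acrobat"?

yx

What's happening: keep one character in every 3, starting at position 2 (positions 2nd, 5th, 8th, ...), then shift every letter 4 places backward in the alphabet (wrapping around).
Starting from "acrobat": after the first operation, "cb"; after the second, "yx".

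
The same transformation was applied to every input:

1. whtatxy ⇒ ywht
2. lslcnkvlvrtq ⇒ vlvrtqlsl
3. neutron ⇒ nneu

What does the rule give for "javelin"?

The rule is to move the first 3 characters to the end (rotate left by 3), then delete the first 3 characters.
On "javelin" that produces "njav".
(Check on "lslcnkvlvrtq": → "cnkvlvrtqlsl" → "vlvrtqlsl" ✓)

njav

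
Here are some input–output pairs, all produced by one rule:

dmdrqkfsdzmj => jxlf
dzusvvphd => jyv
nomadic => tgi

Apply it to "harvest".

nbz

Looking at the pairs, the operation is to keep one character in every 3, starting at position 1 (positions 1st, 4th, 7th, ...), then shift every letter 6 places forward in the alphabet (wrapping around).
Working it through for "harvest": intermediate "hvt", final "nbz".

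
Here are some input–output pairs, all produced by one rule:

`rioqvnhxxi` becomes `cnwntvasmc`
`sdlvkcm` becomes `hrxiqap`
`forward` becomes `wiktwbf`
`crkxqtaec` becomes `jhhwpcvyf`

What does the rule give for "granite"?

yjlwfsn

Each output is the input with this applied: shift every letter 5 places forward in the alphabet (wrapping around), then move the last 2 characters to the front (rotate right by 2).
On "granite": the first step gives "lwfsnyj", and the second then gives "yjlwfsn".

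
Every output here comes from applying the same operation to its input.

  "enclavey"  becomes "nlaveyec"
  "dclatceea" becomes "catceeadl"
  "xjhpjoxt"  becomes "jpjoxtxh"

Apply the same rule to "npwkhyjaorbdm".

pkhyjaorbdmnw

What's happening: move the first 2 characters to the end (rotate left by 2), then swap the first and last characters.
For "npwkhyjaorbdm" the result is "pkhyjaorbdmnw".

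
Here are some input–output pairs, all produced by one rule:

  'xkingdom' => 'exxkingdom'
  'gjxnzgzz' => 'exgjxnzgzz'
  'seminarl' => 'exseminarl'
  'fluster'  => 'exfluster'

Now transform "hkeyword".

Rule — prepend "ex".
On "hkeyword" that produces "exhkeyword".

exhkeyword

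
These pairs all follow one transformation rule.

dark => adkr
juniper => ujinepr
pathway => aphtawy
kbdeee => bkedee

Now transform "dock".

odkc

Each output is the input with this applied: swap each adjacent pair of characters (1↔2, 3↔4, ...).
On "dock" that produces "odkc".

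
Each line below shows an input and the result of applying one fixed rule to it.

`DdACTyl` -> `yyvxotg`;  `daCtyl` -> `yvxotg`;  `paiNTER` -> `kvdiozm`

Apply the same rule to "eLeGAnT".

zgzbvio

The pattern: shift every letter 5 places backward in the alphabet (wrapping around), then convert every letter to lowercase.
Starting from "eLeGAnT": after the first operation, "zGzBViO"; after the second, "zgzbvio".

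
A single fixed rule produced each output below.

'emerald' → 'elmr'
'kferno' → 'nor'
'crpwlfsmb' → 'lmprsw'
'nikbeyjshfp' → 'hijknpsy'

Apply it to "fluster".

Each output is the input with this applied: sort the characters into alphabetical order, then delete the first 3 characters.
Working it through for "fluster": intermediate "eflrstu", final "rstu".

rstu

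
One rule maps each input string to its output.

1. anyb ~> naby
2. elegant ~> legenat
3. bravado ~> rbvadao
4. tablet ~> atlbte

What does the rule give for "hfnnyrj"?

In each case the input is transformed by: swap each adjacent pair of characters (1↔2, 3↔4, ...).
So "hfnnyrj" becomes "fhnnryj".

fhnnryj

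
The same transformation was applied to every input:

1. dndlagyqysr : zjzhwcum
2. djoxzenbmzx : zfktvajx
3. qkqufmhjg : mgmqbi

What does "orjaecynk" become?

knfway

The transformation: delete the last 3 characters, then shift every letter 4 places backward in the alphabet (wrapping around).
For "orjaecynk", step one produces "orjaec"; step two turns that into "knfway".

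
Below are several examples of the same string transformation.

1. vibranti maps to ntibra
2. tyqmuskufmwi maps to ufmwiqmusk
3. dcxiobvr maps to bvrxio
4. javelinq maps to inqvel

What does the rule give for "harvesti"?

The transformation: delete the first 2 characters, then swap the front and back halves of the string.
On "harvesti": the first step gives "rvesti", and the second then gives "stirve".
(Check on "vibranti": → "branti" → "ntibra" ✓)

stirve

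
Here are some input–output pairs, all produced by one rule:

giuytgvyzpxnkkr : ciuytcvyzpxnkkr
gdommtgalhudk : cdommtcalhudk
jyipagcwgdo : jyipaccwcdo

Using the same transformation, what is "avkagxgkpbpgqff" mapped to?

Rule — replace every "g" with "c".
For "avkagxgkpbpgqff" the result is "avkacxckpbpcqff".

avkacxckpbpcqff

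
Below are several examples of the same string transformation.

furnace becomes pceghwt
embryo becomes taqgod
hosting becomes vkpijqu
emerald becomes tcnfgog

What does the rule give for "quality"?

Looking at the pairs, the operation is to shift every letter 2 places forward in the alphabet (wrapping around), then move the first 3 characters to the end (rotate left by 3).
Working it through for "quality": intermediate "swcnkva", final "nkvaswc".

nkvaswc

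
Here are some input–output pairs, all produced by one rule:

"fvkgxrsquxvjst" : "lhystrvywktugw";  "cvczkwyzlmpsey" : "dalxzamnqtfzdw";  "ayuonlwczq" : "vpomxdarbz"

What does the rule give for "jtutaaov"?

vubbpwku

What's happening: shift every letter 1 place forward in the alphabet (wrapping around), then move the first 2 characters to the end (rotate left by 2).
On "jtutaaov": the first step gives "kuvubbpw", and the second then gives "vubbpwku".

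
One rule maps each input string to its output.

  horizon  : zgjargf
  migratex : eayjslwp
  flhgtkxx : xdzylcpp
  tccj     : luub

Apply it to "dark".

The transformation: shift every letter 8 places backward in the alphabet (wrapping around).
On "dark" that produces "vsjc".

vsjc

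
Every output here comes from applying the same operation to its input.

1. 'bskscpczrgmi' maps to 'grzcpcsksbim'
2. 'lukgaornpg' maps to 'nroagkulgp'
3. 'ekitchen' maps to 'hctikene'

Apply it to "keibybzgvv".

gzbybiekvv

The pattern: move the last 2 characters to the front (rotate right by 2), then reverse the string.
Starting from "keibybzgvv": after the first operation, "vvkeibybzg"; after the second, "gzbybiekvv".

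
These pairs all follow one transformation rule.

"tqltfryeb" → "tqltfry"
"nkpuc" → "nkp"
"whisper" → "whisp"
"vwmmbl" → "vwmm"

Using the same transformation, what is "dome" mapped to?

Each output is the input with this applied: delete the last 2 characters.
On "dome" that produces "do".

do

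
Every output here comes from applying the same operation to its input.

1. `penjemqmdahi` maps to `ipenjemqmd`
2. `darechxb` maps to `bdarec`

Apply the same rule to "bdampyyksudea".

Each output is the input with this applied: move the last 3 characters to the front (rotate right by 3), then delete the first 2 characters.
"bdampyyksudea" → "abdampyyksu".

abdampyyksu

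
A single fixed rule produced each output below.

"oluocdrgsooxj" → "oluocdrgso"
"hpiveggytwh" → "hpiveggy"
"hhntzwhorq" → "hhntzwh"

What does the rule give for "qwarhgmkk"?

qwarhg

The rule is to delete the last 3 characters.
On "qwarhgmkk" that produces "qwarhg".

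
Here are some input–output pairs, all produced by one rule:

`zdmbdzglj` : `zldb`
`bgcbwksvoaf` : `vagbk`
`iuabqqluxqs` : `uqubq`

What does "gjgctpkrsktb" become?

kbjcpr

The pattern: keep every other character starting from the second (positions 2nd, 4th, 6th, ...), then move the last 2 characters to the front (rotate right by 2).
On "gjgctpkrsktb": the first step gives "jcprkb", and the second then gives "kbjcpr".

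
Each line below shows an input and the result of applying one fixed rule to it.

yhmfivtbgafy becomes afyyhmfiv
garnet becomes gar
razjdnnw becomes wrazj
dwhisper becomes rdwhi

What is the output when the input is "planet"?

The transformation: swap the front and back halves of the string, then delete the first 3 characters.
On "planet": the first step gives "netpla", and the second then gives "pla".

pla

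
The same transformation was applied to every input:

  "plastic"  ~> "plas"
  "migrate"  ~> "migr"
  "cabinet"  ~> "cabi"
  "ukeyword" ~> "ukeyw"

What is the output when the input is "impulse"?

impu

Rule — delete the last 3 characters.
"impulse" → "impu".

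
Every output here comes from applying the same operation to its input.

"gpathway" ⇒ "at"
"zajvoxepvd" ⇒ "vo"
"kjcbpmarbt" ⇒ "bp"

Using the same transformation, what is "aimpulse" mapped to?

mp

Rule — swap the front and back halves of the string, then keep only the last 2 characters.
Working it through for "aimpulse": intermediate "ulseaimp", final "mp".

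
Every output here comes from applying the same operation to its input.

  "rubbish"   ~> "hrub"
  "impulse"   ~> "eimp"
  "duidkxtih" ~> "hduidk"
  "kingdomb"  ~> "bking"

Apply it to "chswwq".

Each output is the input with this applied: move the last character to the front, then delete the last 3 characters.
"chswwq" → "qchsww" → "qch".

qch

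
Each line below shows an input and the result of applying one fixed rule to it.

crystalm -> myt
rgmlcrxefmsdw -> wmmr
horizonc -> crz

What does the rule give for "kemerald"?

dmr

In each case the input is transformed by: take characters alternately from the front and the back (1st, last, 2nd, 2nd-last, ...), then keep one character in every 3, starting at position 2 (positions 2nd, 5th, 8th, ...).
On "kemerald": the first step gives "kdelmaer", and the second then gives "dmr".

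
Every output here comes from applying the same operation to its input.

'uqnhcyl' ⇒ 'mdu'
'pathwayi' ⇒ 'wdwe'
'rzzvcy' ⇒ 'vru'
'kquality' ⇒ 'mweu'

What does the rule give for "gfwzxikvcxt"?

Looking at the pairs, the operation is to keep every other character starting from the second (positions 2nd, 4th, 6th, ...), then shift every letter 4 places backward in the alphabet (wrapping around).
So "gfwzxikvcxt" becomes "bvert".

bvert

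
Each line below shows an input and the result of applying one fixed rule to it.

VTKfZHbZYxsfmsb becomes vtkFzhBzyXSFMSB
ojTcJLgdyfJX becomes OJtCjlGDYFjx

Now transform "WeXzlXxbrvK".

Looking at the pairs, the operation is to flip the case of every letter.
Applying that to "WeXzlXxbrvK" gives "wExZLxXBRVk".

wExZLxXBRVk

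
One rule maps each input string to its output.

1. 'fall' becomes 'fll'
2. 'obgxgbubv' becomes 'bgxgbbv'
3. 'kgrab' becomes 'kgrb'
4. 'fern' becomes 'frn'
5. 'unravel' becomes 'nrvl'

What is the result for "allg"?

The rule is to remove every vowel.
Applying that to "allg" gives "llg".

llg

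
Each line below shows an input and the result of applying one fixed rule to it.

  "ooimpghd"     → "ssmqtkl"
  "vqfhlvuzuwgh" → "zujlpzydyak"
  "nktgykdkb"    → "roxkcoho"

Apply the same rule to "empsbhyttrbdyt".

What's happening: shift every letter 4 places forward in the alphabet (wrapping around), then delete the last character.
Applying both steps to "empsbhyttrbdyt": "iqtwflcxxvfhcx", then "iqtwflcxxvfhc".

iqtwflcxxvfhc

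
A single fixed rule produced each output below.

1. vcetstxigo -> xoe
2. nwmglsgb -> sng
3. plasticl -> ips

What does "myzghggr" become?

gmg

What's happening: swap the front and back halves of the string, then keep one character in every 3, starting at position 2 (positions 2nd, 5th, 8th, ...).
For "myzghggr", step one produces "hggrmyzg"; step two turns that into "gmg".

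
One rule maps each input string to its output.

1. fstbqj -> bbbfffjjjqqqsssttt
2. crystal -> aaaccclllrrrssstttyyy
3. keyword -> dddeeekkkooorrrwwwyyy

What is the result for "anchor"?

Each output is the input with this applied: repeat every character 3 times, then sort the characters into alphabetical order.
So "anchor" becomes "aaaccchhhnnnooorrr".

aaaccchhhnnnooorrr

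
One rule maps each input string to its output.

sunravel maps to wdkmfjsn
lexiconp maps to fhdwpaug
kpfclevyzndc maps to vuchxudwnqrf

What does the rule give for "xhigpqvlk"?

dcpzayhin

The pattern: shift every letter 8 places backward in the alphabet (wrapping around), then move the last 2 characters to the front (rotate right by 2).
For "xhigpqvlk", step one produces "pzayhindc"; step two turns that into "dcpzayhin".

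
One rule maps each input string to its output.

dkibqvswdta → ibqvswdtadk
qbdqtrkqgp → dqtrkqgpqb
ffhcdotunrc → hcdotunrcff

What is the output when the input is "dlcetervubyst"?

cetervubystdl

The rule is to move the first 2 characters to the end (rotate left by 2).
Doing the same to "dlcetervubyst": "cetervubystdl".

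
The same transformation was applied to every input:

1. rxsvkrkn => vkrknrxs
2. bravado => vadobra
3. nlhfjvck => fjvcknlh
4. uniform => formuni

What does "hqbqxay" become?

qxayhqb

Looking at the pairs, the operation is to move the first 3 characters to the end (rotate left by 3).
For "hqbqxay" the result is "qxayhqb".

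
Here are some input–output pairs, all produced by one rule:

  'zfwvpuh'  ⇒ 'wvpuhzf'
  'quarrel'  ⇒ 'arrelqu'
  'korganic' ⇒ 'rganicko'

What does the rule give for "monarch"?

narchmo

Each output is the input with this applied: move the first 2 characters to the end (rotate left by 2).
"monarch" → "narchmo".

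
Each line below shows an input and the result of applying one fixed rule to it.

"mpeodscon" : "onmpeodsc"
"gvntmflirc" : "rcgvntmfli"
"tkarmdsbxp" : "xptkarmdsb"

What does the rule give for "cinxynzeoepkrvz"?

The rule is to move the last 2 characters to the front (rotate right by 2).
Doing the same to "cinxynzeoepkrvz": "vzcinxynzeoepkr".

vzcinxynzeoepkr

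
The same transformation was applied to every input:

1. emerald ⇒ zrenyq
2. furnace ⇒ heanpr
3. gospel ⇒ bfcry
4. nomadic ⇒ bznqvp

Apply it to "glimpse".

yvzcfr

Rule — delete the first character, then shift every letter 13 places forward in the alphabet (wrapping around) — i.e. ROT13.
Working it through for "glimpse": intermediate "limpse", final "yvzcfr".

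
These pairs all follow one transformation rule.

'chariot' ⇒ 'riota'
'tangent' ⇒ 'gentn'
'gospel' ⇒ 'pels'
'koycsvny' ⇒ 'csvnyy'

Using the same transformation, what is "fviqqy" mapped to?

qqyi

The pattern: delete the first 2 characters, then move the first character to the end.
On "fviqqy" that produces "qqyi".
(Check on "gospel": → "spel" → "pels" ✓)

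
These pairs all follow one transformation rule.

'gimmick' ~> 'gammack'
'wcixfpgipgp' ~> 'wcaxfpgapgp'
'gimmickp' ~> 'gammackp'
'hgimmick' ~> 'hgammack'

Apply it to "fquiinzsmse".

Looking at the pairs, the operation is to replace every "i" with "a".
For "fquiinzsmse" the result is "fquaanzsmse".

fquaanzsmse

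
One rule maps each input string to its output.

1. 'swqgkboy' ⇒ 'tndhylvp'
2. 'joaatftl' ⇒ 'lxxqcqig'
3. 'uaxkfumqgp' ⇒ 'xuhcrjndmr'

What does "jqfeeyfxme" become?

The rule is to shift every letter 3 places backward in the alphabet (wrapping around), then move the first character to the end.
Starting from "jqfeeyfxme": after the first operation, "gncbbvcujb"; after the second, "ncbbvcujbg".

ncbbvcujbg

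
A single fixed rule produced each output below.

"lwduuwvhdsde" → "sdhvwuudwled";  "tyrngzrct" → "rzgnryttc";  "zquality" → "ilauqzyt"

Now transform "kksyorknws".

The transformation: reverse the string, then move the first 2 characters to the end (rotate left by 2).
"kksyorknws" → "nkroyskksw".
(Check on "lwduuwvhdsde": → "edsdhvwuudwl" → "sdhvwuudwled" ✓)

nkroyskksw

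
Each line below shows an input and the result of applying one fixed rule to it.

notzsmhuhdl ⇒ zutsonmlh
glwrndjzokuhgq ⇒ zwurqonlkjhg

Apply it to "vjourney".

In each case the input is transformed by: sort the characters into reverse alphabetical order, then delete the last 2 characters.
On "vjourney" that produces "yvuron".

yvuron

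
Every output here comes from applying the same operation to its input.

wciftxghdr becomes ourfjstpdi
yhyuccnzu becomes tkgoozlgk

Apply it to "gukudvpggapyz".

What's happening: shift every letter 12 places forward in the alphabet (wrapping around), then move the first character to the end.
Starting from "gukudvpggapyz": after the first operation, "sgwgphbssmbkl"; after the second, "gwgphbssmbkls".
(Check on "yhyuccnzu": → "ktkgoozlg" → "tkgoozlgk" ✓)

gwgphbssmbkls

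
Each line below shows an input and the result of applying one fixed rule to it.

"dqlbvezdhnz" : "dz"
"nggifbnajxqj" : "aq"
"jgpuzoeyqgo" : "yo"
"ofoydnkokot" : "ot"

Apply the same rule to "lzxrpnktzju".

Each output is the input with this applied: keep one character in every 3, starting at position 2 (positions 2nd, 5th, 8th, ...), then keep only the last 2 characters.
On "lzxrpnktzju": the first step gives "zptu", and the second then gives "tu".

tu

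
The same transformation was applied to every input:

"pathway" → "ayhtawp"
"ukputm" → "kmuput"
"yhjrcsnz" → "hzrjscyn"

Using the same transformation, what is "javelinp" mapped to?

The transformation: swap the first and last characters, then swap each adjacent pair of characters (1↔2, 3↔4, ...).
For "javelinp", step one produces "pavelinj"; step two turns that into "apeviljn".
(Check on "pathway": → "yathwap" → "ayhtawp" ✓)

apeviljn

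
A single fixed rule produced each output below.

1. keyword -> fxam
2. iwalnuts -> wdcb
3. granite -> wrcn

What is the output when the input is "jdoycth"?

The rule is to shift every letter 9 places forward in the alphabet (wrapping around), then keep only the last 4 characters.
Working it through for "jdoycth": intermediate "smxhlcq", final "hlcq".

hlcq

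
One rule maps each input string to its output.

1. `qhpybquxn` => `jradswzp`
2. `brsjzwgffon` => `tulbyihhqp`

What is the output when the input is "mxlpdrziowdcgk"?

Each output is the input with this applied: delete the first character, then shift every letter 2 places forward in the alphabet (wrapping around).
Working it through for "mxlpdrziowdcgk": intermediate "xlpdrziowdcgk", final "znrftbkqyfeim".
(Check on "qhpybquxn": → "hpybquxn" → "jradswzp" ✓)

znrftbkqyfeim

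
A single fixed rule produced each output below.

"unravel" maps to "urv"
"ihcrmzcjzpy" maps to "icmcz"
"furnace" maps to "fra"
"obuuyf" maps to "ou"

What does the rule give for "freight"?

Looking at the pairs, the operation is to keep every other character starting from the first (positions 1st, 3rd, 5th, ...), then delete the last character.
"freight" → "feg".

feg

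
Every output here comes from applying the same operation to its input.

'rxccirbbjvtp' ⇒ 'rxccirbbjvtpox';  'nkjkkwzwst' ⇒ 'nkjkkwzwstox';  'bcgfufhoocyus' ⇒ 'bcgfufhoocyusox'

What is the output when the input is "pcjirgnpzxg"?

pcjirgnpzxgox

Rule — append "ox".
So "pcjirgnpzxg" becomes "pcjirgnpzxgox".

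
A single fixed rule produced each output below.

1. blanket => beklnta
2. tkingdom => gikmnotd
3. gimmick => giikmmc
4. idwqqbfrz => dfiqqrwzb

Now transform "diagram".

Looking at the pairs, the operation is to sort the characters into alphabetical order, then move the first character to the end.
Applying that to "diagram" gives "adgimra".

adgimra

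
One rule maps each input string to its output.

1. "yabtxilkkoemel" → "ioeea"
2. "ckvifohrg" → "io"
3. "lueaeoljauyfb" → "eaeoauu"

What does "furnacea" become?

aeau

What's happening: move the first 2 characters to the end (rotate left by 2), then keep only the vowels.
Working it through for "furnacea": intermediate "rnaceafu", final "aeau".
(Check on "lueaeoljauyfb": → "eaeoljauyfblu" → "eaeoauu" ✓)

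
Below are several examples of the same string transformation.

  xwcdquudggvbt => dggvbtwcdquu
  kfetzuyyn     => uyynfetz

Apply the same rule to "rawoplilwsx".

ilwsxawopl

What's happening: delete the first character, then swap the front and back halves of the string.
On "rawoplilwsx": the first step gives "awoplilwsx", and the second then gives "ilwsxawopl".
(Check on "kfetzuyyn": → "fetzuyyn" → "uyynfetz" ✓)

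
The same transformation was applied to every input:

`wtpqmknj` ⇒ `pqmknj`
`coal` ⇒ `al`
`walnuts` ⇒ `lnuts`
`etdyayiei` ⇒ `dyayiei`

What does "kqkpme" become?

kpme

The transformation: delete the first 2 characters.
"kqkpme" → "kpme".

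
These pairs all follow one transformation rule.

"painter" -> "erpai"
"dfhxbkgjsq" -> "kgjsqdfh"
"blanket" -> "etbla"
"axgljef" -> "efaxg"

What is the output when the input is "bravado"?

Each output is the input with this applied: move the first 3 characters to the end (rotate left by 3), then delete the first 2 characters.
On "bravado": the first step gives "vadobra", and the second then gives "dobra".

dobra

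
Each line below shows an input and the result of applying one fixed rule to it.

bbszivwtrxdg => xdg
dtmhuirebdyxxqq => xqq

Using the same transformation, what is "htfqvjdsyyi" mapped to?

Each output is the input with this applied: keep only the last 3 characters.
For "htfqvjdsyyi" the result is "yyi".

yyi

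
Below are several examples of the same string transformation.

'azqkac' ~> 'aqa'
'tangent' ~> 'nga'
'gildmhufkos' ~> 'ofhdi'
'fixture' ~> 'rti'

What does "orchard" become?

rhr

Rule — reverse the string, then keep every other character starting from the second (positions 2nd, 4th, 6th, ...).
On "orchard" that produces "rhr".
(Check on "azqkac": → "cakqza" → "aqa" ✓)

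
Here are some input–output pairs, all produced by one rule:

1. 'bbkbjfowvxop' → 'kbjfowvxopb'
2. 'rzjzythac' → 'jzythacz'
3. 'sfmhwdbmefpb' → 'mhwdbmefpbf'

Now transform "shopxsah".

opxsahh

Looking at the pairs, the operation is to delete the first character, then move the first character to the end.
Starting from "shopxsah": after the first operation, "hopxsah"; after the second, "opxsahh".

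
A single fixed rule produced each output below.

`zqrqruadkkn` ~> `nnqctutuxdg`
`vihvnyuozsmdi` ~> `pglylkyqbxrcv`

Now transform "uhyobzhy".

ckbxkbre

In each case the input is transformed by: shift every letter 3 places forward in the alphabet (wrapping around), then move the last 3 characters to the front (rotate right by 3).
For "uhyobzhy" the result is "ckbxkbre".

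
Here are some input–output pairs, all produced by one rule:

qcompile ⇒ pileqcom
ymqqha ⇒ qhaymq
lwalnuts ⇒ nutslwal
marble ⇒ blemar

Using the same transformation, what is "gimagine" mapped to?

ginegima

The transformation: swap the front and back halves of the string.
"gimagine" → "ginegima".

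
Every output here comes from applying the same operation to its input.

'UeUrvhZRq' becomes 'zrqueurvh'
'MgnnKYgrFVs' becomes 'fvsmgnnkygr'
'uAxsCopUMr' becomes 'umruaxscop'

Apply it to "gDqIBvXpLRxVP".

xvpgdqibvxplr

Rule — move the last 3 characters to the front (rotate right by 3), then convert every letter to lowercase.
Starting from "gDqIBvXpLRxVP": after the first operation, "xVPgDqIBvXpLR"; after the second, "xvpgdqibvxplr".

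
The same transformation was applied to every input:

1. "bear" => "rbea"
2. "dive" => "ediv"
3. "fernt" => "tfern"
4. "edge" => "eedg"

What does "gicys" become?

In each case the input is transformed by: move the last character to the front.
So "gicys" becomes "sgicy".

sgicy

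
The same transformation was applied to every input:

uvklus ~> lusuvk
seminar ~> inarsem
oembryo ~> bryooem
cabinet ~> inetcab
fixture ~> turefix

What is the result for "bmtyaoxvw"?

Each output is the input with this applied: move the first 3 characters to the end (rotate left by 3).
For "bmtyaoxvw" the result is "yaoxvwbmt".

yaoxvwbmt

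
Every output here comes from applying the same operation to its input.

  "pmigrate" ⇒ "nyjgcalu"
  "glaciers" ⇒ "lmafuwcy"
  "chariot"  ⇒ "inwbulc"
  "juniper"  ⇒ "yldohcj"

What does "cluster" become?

Each output is the input with this applied: move the last 2 characters to the front (rotate right by 2), then shift every letter 6 places backward in the alphabet (wrapping around).
Applying both steps to "cluster": "erclust", then "ylwfomn".

ylwfomn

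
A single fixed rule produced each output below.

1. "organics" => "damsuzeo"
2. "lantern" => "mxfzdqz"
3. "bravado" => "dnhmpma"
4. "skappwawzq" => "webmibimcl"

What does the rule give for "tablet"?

In each case the input is transformed by: shift every letter 12 places forward in the alphabet (wrapping around), then swap each adjacent pair of characters (1↔2, 3↔4, ...).
So "tablet" becomes "mfxnfq".

mfxnfq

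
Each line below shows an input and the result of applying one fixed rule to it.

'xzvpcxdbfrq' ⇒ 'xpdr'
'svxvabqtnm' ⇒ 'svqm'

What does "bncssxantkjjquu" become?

Each output is the input with this applied: keep one character in every 3, starting at position 1 (positions 1st, 4th, 7th, ...).
Doing the same to "bncssxantkjjquu": "bsakq".

bsakq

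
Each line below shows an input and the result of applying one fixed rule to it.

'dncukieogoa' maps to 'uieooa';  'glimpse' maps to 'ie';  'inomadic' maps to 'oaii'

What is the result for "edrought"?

Each output is the input with this applied: move the first character to the end, then keep only the vowels.
Applying both steps to "edrought": "droughte", then "oue".

oue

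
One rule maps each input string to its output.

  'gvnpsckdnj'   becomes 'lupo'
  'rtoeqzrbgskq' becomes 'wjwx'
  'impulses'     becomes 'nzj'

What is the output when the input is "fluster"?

Each output is the input with this applied: keep one character in every 3, starting at position 1 (positions 1st, 4th, 7th, ...), then shift every letter 5 places forward in the alphabet (wrapping around).
For "fluster", step one produces "fsr"; step two turns that into "kxw".

kxw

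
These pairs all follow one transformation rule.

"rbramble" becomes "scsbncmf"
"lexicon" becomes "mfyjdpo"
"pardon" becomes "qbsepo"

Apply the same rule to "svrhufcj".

What's happening: shift every letter 1 place forward in the alphabet (wrapping around).
"svrhufcj" → "twsivgdk".

twsivgdk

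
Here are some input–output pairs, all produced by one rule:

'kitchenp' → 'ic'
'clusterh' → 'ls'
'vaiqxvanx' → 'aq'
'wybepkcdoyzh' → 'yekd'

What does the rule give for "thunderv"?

hn

The transformation: keep every other character starting from the second (positions 2nd, 4th, 6th, ...), then delete the last 2 characters.
For "thunderv", step one produces "hnev"; step two turns that into "hn".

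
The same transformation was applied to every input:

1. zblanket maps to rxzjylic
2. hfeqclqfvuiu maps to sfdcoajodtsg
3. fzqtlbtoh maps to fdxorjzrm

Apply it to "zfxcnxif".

What's happening: shift every letter 2 places backward in the alphabet (wrapping around), then move the last character to the front.
Applying that to "zfxcnxif" gives "dxdvalvg".

dxdvalvg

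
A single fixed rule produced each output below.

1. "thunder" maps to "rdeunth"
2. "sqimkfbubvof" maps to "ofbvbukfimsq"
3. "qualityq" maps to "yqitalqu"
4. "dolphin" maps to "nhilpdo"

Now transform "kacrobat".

Looking at the pairs, the operation is to swap each adjacent pair of characters (1↔2, 3↔4, ...), then reverse the string.
Applying both steps to "kacrobat": "akrcbota", then "atobcrka".

atobcrka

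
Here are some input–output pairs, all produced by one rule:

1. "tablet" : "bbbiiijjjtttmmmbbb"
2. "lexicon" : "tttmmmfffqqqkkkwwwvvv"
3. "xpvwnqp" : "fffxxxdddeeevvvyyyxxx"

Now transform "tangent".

bbbiiivvvooommmvvvbbb

The pattern: shift every letter 8 places forward in the alphabet (wrapping around), then repeat every character 3 times.
Starting from "tangent": after the first operation, "bivomvb"; after the second, "bbbiiivvvooommmvvvbbb".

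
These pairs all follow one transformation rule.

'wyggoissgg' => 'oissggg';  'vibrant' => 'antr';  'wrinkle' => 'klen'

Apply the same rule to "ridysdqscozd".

What's happening: delete the first 3 characters, then move the first character to the end.
Working it through for "ridysdqscozd": intermediate "ysdqscozd", final "sdqscozdy".
(Check on "wyggoissgg": → "goissgg" → "oissggg" ✓)

sdqscozdy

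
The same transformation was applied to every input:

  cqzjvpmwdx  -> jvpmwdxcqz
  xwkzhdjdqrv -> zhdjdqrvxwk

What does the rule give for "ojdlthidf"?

lthidfojd

The rule is to move the first 3 characters to the end (rotate left by 3).
So "ojdlthidf" becomes "lthidfojd".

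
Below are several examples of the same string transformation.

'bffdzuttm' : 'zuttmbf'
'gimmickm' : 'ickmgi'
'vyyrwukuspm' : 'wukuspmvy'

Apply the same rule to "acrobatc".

batcac

In each case the input is transformed by: move the first 2 characters to the end (rotate left by 2), then delete the first 2 characters.
For "acrobatc", step one produces "robatcac"; step two turns that into "batcac".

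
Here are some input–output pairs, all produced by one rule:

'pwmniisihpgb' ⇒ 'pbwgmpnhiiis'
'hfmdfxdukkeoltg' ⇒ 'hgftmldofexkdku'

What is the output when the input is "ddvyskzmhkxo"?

The pattern: take characters alternately from the front and the back (1st, last, 2nd, 2nd-last, ...).
So "ddvyskzmhkxo" becomes "dodxvkyhsmkz".

dodxvkyhsmkz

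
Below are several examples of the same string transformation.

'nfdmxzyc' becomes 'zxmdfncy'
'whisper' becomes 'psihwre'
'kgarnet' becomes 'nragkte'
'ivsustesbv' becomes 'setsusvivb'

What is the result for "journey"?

The pattern: reverse the string, then move the first 2 characters to the end (rotate left by 2).
For "journey", step one produces "yenruoj"; step two turns that into "nruojye".

nruojye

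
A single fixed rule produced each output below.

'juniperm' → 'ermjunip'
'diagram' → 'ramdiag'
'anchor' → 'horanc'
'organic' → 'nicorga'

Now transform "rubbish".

ishrubb

Each output is the input with this applied: move the last 3 characters to the front (rotate right by 3).
"rubbish" → "ishrubb".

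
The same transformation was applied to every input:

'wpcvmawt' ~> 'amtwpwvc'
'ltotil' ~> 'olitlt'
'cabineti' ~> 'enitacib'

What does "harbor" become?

rroahb

In each case the input is transformed by: swap each adjacent pair of characters (1↔2, 3↔4, ...), then swap the front and back halves of the string.
Starting from "harbor": after the first operation, "ahbrro"; after the second, "rroahb".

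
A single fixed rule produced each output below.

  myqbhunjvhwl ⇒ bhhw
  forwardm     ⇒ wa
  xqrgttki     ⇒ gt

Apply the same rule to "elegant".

In each case the input is transformed by: swap each adjacent pair of characters (1↔2, 3↔4, ...), then keep one character in every 3, starting at position 3 (positions 3rd, 6th, 9th, ...).
Working it through for "elegant": intermediate "legenat", final "ga".

ga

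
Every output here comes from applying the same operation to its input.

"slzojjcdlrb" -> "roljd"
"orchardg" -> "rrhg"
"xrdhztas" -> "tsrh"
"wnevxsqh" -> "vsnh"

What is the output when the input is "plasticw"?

wsli

The pattern: keep every other character starting from the second (positions 2nd, 4th, 6th, ...), then sort the characters into reverse alphabetical order.
Doing the same to "plasticw": "wsli".
(Check on "xrdhztas": → "rhts" → "tsrh" ✓)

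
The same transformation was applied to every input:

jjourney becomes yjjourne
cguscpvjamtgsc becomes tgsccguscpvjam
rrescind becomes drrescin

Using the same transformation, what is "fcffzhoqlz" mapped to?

lzfcffzhoq

Each output is the input with this applied: swap the front and back halves of the string, then move the first 3 characters to the end (rotate left by 3).
Working it through for "fcffzhoqlz": intermediate "hoqlzfcffz", final "lzfcffzhoq".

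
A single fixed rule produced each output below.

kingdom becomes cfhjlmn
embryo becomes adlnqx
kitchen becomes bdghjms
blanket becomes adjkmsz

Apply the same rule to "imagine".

In each case the input is transformed by: shift every letter 1 place backward in the alphabet (wrapping around), then sort the characters into alphabetical order.
For "imagine", step one produces "hlzfhmd"; step two turns that into "dfhhlmz".

dfhhlmz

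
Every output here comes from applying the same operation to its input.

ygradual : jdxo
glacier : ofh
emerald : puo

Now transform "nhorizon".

Looking at the pairs, the operation is to keep every other character starting from the second (positions 2nd, 4th, 6th, ...), then shift every letter 3 places forward in the alphabet (wrapping around).
On "nhorizon": the first step gives "hrzn", and the second then gives "kucq".
(Check on "glacier": → "lce" → "ofh" ✓)

kucq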